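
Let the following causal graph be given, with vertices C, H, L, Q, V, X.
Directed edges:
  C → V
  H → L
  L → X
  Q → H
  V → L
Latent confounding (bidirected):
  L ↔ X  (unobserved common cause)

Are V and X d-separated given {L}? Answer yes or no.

No — V and X are d-connected given {L}.

Bayes-Ball from V | {L} reaches {C,H,Q,X}.
X ∈ reach(V|{L}) ⇒ V ⊥̸ X | {L}.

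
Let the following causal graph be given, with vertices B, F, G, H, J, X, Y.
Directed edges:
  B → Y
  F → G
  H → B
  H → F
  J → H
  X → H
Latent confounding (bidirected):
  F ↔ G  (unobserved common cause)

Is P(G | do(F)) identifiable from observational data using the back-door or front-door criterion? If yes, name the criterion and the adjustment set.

P(G|do(F)): not identifiable (no BD/FD set).

desc(F)\{F}={G}; candidates ⊆ {B,H,J,X,Y}.
F↔G: latent back-door arc(s) into F.
size 0: {}; under {} F still reaches {B,G,H,J,X,Y} ∋ G.
size 1: {B}, {H}, {J} …(+2); under {B} F still reaches {G,H,J,X} ∋ G.
size 2: {B,H}, {B,J}, {B,X} …(+7); under {B,H} F still reaches {G} ∋ G.
F↔G cannot be blocked by any observed set — no back-door set.
No mediator lies on a directed F→…→G path.
Neither criterion identifies P(G|do(F)) in this graph.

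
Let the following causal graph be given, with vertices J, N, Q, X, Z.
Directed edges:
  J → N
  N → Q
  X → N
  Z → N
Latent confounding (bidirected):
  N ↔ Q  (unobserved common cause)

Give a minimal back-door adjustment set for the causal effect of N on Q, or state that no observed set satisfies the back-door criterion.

desc(N)\{N}={Q}; candidates ⊆ {J,X,Z}.
N↔Q: latent back-door arc(s) into N.
size 0: {}; under {} N still reaches {J,Q,X,Z} ∋ Q.
size 1: {J}, {X}, {Z}; under {J} N still reaches {Q,X,Z} ∋ Q.
size 2: {J,X}, {J,Z}, {X,Z}; under {J,X} N still reaches {Q,Z} ∋ Q.
N↔Q cannot be blocked by any observed set — no back-door set.

N→Q: no observed back-door set.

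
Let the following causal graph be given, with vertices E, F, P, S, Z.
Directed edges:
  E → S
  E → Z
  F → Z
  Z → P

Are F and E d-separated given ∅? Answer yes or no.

Bayes-Ball from F | ∅ reaches {P,Z}.
E ∉ reach(F|∅) ⇒ F ⊥ E | ∅.

Yes — F ⊥ E | ∅.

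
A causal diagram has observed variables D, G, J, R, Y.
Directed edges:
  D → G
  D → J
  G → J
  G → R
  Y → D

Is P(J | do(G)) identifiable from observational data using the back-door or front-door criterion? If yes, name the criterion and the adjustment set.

desc(G)\{G}={J,R}; candidates ⊆ {D,Y}.
size 0: {}; under {} G still reaches {D,J,Y} ∋ J.
{D}: G⊥J given {D} in G with G→· removed — back-door holds.
P(J|do(G)) = Σ_{D} P(J|G,D)·P(D).

P(J|do(G)): backdoor, adjust for {D}.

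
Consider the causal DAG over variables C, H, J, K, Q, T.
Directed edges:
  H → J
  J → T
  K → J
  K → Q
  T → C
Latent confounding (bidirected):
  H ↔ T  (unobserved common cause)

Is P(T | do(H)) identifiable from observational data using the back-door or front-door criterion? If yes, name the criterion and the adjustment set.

desc(H)\{H}={C,J,T}; candidates ⊆ {K,Q}.
H↔T: latent back-door arc(s) into H.
size 0: {}; under {} H still reaches {C,T} ∋ T.
size 1: {K}, {Q}; under {K} H still reaches {C,T} ∋ T.
size 2: {K,Q}; under {K,Q} H still reaches {C,T} ∋ T.
H↔T cannot be blocked by any observed set — no back-door set.
{J}: (i) intercepts every directed H→T path; (ii) no back-door H→{J}; (iii) {H} blocks every back-door {J}→T. Front-door holds.
P(T|do(H)) = Σ_{J} P(J|H) Σ_{H'} P(T|J,H')P(H').

P(T|do(H)): frontdoor, adjust for {J}.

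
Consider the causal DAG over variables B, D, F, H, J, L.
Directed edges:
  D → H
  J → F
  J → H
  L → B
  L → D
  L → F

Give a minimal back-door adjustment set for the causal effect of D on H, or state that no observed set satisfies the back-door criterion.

desc(D)\{D}={H}; candidates ⊆ {B,F,J,L}.
∅: D⊥H given ∅ in G with D→· removed — back-door holds.

D→H: minimal back-door set ∅.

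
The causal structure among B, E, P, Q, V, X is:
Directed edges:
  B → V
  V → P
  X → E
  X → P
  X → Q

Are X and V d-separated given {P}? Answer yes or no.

Bayes-Ball from X | {P} reaches {B,E,Q,V}.
V ∈ reach(X|{P}) ⇒ X ⊥̸ V | {P}.

No — X and V are d-connected given {P}.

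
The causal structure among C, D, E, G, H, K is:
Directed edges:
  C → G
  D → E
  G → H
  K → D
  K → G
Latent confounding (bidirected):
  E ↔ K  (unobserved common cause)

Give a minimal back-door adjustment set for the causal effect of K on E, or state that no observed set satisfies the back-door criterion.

desc(K)\{K}={D,E,G,H}; candidates ⊆ {C}.
K↔E: latent back-door arc(s) into K.
size 0: {}; under {} K still reaches {E} ∋ E.
size 1: {C}; under {C} K still reaches {E} ∋ E.
K↔E cannot be blocked by any observed set — no back-door set.

K→E: no observed back-door set.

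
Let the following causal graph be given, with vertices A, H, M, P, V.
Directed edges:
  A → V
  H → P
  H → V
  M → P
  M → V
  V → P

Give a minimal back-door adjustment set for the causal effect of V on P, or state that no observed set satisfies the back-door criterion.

desc(V)\{V}={P}; candidates ⊆ {A,H,M}.
size 0: {}; under {} V still reaches {A,H,M,P} ∋ P.
size 1: {A}, {H}, {M}; under {A} V still reaches {H,M,P} ∋ P.
{H,M}: V⊥P given {H,M} in G with V→· removed — back-door holds.

V→P: minimal back-door set {H, M}.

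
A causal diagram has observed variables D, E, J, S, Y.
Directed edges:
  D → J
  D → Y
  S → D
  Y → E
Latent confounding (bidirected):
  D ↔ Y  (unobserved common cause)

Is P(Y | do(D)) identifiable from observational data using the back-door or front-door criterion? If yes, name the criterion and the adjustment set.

P(Y|do(D)): not identifiable (no BD/FD set).

desc(D)\{D}={E,J,Y}; candidates ⊆ {S}.
D↔Y: latent back-door arc(s) into D.
size 0: {}; under {} D still reaches {E,S,Y} ∋ Y.
size 1: {S}; under {S} D still reaches {E,Y} ∋ Y.
D↔Y cannot be blocked by any observed set — no back-door set.
No mediator lies on a directed D→…→Y path.
Neither criterion identifies P(Y|do(D)) in this graph.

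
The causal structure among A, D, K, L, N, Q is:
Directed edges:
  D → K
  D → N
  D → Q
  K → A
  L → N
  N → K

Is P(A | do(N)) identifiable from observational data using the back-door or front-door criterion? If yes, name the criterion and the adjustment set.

desc(N)\{N}={A,K}; candidates ⊆ {D,L,Q}.
size 0: {}; under {} N still reaches {A,D,K,L,Q} ∋ A.
{D}: N⊥A given {D} in G with N→· removed — back-door holds.
P(A|do(N)) = Σ_{D} P(A|N,D)·P(D).

P(A|do(N)): backdoor, adjust for {D}.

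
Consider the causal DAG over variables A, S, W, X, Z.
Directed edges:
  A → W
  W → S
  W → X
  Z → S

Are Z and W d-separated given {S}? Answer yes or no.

Bayes-Ball from Z | {S} reaches {A,W,X}.
W ∈ reach(Z|{S}) ⇒ Z ⊥̸ W | {S}.

No — Z and W are d-connected given {S}.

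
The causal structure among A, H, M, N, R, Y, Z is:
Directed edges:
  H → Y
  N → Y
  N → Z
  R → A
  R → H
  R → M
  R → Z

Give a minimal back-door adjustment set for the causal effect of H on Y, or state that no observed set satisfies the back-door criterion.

H→Y: minimal back-door set ∅.

desc(H)\{H}={Y}; candidates ⊆ {A,M,N,R,Z}.
∅: H⊥Y given ∅ in G with H→· removed — back-door holds.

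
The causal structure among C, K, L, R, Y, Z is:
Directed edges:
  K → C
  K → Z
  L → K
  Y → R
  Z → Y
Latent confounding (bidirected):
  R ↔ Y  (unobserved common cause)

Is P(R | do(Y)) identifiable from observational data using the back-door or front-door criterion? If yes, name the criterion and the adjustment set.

desc(Y)\{Y}={R}; candidates ⊆ {C,K,L,Z}.
Y↔R: latent back-door arc(s) into Y.
size 0: {}; under {} Y still reaches {C,K,L,R,Z} ∋ R.
size 1: {C}, {K}, {L} …(+1); under {C} Y still reaches {K,L,R,Z} ∋ R.
size 2: {C,K}, {C,L}, {C,Z} …(+3); under {C,K} Y still reaches {R,Z} ∋ R.
Y↔R cannot be blocked by any observed set — no back-door set.
No mediator lies on a directed Y→…→R path.
Neither criterion identifies P(R|do(Y)) in this graph.

P(R|do(Y)): not identifiable (no BD/FD set).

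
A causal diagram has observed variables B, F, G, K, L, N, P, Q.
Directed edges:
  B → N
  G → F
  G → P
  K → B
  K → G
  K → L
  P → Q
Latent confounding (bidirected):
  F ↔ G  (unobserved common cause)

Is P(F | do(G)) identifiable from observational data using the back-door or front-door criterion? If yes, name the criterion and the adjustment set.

P(F|do(G)): not identifiable (no BD/FD set).

desc(G)\{G}={F,P,Q}; candidates ⊆ {B,K,L,N}.
G↔F: latent back-door arc(s) into G.
size 0: {}; under {} G still reaches {B,F,K,L,N} ∋ F.
size 1: {B}, {K}, {L} …(+1); under {B} G still reaches {F,K,L} ∋ F.
size 2: {B,K}, {B,L}, {B,N} …(+3); under {B,K} G still reaches {F} ∋ F.
G↔F cannot be blocked by any observed set — no back-door set.
No mediator lies on a directed G→…→F path.
Neither criterion identifies P(F|do(G)) in this graph.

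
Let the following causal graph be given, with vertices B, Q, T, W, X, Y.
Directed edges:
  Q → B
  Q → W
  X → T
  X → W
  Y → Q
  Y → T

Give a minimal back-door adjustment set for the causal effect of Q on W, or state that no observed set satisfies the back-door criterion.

Q→W: minimal back-door set ∅.

desc(Q)\{Q}={B,W}; candidates ⊆ {T,X,Y}.
∅: Q⊥W given ∅ in G with Q→· removed — back-door holds.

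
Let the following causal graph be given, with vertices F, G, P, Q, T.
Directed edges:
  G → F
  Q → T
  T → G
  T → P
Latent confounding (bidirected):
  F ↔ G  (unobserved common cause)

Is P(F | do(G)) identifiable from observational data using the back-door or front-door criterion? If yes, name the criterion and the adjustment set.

P(F|do(G)): not identifiable (no BD/FD set).

desc(G)\{G}={F}; candidates ⊆ {P,Q,T}.
G↔F: latent back-door arc(s) into G.
size 0: {}; under {} G still reaches {F,P,Q,T} ∋ F.
size 1: {P}, {Q}, {T}; under {P} G still reaches {F,Q,T} ∋ F.
size 2: {P,Q}, {P,T}, {Q,T}; under {P,Q} G still reaches {F,T} ∋ F.
G↔F cannot be blocked by any observed set — no back-door set.
No mediator lies on a directed G→…→F path.
Neither criterion identifies P(F|do(G)) in this graph.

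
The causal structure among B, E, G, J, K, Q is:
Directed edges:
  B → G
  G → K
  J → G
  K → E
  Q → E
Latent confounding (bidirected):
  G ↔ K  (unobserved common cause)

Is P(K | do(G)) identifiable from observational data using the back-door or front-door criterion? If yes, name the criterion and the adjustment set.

P(K|do(G)): not identifiable (no BD/FD set).

desc(G)\{G}={E,K}; candidates ⊆ {B,J,Q}.
G↔K: latent back-door arc(s) into G.
size 0: {}; under {} G still reaches {B,E,J,K} ∋ K.
size 1: {B}, {J}, {Q}; under {B} G still reaches {E,J,K} ∋ K.
size 2: {B,J}, {B,Q}, {J,Q}; under {B,J} G still reaches {E,K} ∋ K.
G↔K cannot be blocked by any observed set — no back-door set.
No mediator lies on a directed G→…→K path.
Neither criterion identifies P(K|do(G)) in this graph.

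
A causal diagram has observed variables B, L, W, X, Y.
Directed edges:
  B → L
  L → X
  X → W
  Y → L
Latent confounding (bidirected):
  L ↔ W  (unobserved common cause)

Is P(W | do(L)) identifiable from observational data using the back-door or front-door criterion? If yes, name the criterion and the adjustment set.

desc(L)\{L}={W,X}; candidates ⊆ {B,Y}.
L↔W: latent back-door arc(s) into L.
size 0: {}; under {} L still reaches {B,W,Y} ∋ W.
size 1: {B}, {Y}; under {B} L still reaches {W,Y} ∋ W.
size 2: {B,Y}; under {B,Y} L still reaches {W} ∋ W.
L↔W cannot be blocked by any observed set — no back-door set.
{X}: (i) intercepts every directed L→W path; (ii) no back-door L→{X}; (iii) {L} blocks every back-door {X}→W. Front-door holds.
P(W|do(L)) = Σ_{X} P(X|L) Σ_{L'} P(W|X,L')P(L').

P(W|do(L)): frontdoor, adjust for {X}.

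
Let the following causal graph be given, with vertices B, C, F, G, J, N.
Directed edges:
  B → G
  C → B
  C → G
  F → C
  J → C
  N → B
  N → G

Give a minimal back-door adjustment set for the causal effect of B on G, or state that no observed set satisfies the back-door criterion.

B→G: minimal back-door set {C, N}.

desc(B)\{B}={G}; candidates ⊆ {C,F,J,N}.
size 0: {}; under {} B still reaches {C,F,G,J,N} ∋ G.
size 1: {C}, {F}, {J} …(+1); under {C} B still reaches {G,N} ∋ G.
{C,N}: B⊥G given {C,N} in G with B→· removed — back-door holds.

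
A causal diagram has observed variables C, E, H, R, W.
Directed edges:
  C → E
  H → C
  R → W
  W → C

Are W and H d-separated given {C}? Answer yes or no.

Bayes-Ball from W | {C} reaches {H,R}.
H ∈ reach(W|{C}) ⇒ W ⊥̸ H | {C}.

No — W and H are d-connected given {C}.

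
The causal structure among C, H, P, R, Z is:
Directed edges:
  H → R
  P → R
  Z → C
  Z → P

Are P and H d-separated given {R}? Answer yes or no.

Bayes-Ball from P | {R} reaches {C,H,Z}.
H ∈ reach(P|{R}) ⇒ P ⊥̸ H | {R}.

No — P and H are d-connected given {R}.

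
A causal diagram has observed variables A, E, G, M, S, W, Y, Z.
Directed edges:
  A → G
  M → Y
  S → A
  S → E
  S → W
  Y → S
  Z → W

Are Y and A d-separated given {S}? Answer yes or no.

Yes — Y ⊥ A | {S}.

Bayes-Ball from Y | {S} reaches {M}.
A ∉ reach(Y|{S}) ⇒ Y ⊥ A | {S}.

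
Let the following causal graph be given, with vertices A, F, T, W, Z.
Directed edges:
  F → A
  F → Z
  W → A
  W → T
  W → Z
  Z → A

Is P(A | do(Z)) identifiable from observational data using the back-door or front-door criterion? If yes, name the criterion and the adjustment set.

desc(Z)\{Z}={A}; candidates ⊆ {F,T,W}.
size 0: {}; under {} Z still reaches {A,F,T,W} ∋ A.
size 1: {F}, {T}, {W}; under {F} Z still reaches {A,T,W} ∋ A.
{F,W}: Z⊥A given {F,W} in G with Z→· removed — back-door holds.
P(A|do(Z)) = Σ_{F,W} P(A|Z,F,W)·P(F,W).

P(A|do(Z)): backdoor, adjust for {F, W}.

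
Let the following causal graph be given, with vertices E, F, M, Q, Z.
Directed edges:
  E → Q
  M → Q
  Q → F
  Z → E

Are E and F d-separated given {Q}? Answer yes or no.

Bayes-Ball from E | {Q} reaches {M,Z}.
F ∉ reach(E|{Q}) ⇒ E ⊥ F | {Q}.

Yes — E ⊥ F | {Q}.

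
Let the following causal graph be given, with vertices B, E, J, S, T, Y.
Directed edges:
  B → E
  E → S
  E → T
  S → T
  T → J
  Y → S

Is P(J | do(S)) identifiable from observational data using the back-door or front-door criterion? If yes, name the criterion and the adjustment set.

desc(S)\{S}={J,T}; candidates ⊆ {B,E,Y}.
size 0: {}; under {} S still reaches {B,E,J,T,Y} ∋ J.
{E}: S⊥J given {E} in G with S→· removed — back-door holds.
P(J|do(S)) = Σ_{E} P(J|S,E)·P(E).

P(J|do(S)): backdoor, adjust for {E}.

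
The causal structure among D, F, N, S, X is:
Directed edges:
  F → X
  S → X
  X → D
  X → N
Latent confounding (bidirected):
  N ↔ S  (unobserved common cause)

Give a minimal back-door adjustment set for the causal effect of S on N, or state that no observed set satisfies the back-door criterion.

S→N: no observed back-door set.

desc(S)\{S}={D,N,X}; candidates ⊆ {F}.
S↔N: latent back-door arc(s) into S.
size 0: {}; under {} S still reaches {N} ∋ N.
size 1: {F}; under {F} S still reaches {N} ∋ N.
S↔N cannot be blocked by any observed set — no back-door set.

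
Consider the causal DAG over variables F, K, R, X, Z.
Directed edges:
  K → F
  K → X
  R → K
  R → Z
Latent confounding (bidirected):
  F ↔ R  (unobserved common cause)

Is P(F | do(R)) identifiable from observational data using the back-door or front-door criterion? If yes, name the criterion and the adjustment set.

desc(R)\{R}={F,K,X,Z}; candidates ⊆ {—}.
R↔F: latent back-door arc(s) into R.
size 0: {}; under {} R still reaches {F} ∋ F.
R↔F cannot be blocked by any observed set — no back-door set.
{K}: (i) intercepts every directed R→F path; (ii) no back-door R→{K}; (iii) {R} blocks every back-door {K}→F. Front-door holds.
P(F|do(R)) = Σ_{K} P(K|R) Σ_{R'} P(F|K,R')P(R').

P(F|do(R)): frontdoor, adjust for {K}.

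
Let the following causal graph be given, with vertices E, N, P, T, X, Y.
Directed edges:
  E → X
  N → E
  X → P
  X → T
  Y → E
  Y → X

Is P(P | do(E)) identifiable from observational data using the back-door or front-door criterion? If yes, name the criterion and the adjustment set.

desc(E)\{E}={P,T,X}; candidates ⊆ {N,Y}.
size 0: {}; under {} E still reaches {N,P,T,X,Y} ∋ P.
{Y}: E⊥P given {Y} in G with E→· removed — back-door holds.
P(P|do(E)) = Σ_{Y} P(P|E,Y)·P(Y).

P(P|do(E)): backdoor, adjust for {Y}.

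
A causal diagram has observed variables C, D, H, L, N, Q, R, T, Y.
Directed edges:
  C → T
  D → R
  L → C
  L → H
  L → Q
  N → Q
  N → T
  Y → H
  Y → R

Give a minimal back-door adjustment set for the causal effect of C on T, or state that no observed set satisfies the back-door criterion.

desc(C)\{C}={T}; candidates ⊆ {D,H,L,N,Q,R,Y}.
∅: C⊥T given ∅ in G with C→· removed — back-door holds.

C→T: minimal back-door set ∅.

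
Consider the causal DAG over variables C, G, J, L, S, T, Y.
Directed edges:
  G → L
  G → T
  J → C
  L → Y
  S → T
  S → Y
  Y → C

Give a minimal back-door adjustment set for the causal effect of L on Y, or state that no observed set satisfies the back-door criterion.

L→Y: minimal back-door set ∅.

desc(L)\{L}={C,Y}; candidates ⊆ {G,J,S,T}.
∅: L⊥Y given ∅ in G with L→· removed — back-door holds.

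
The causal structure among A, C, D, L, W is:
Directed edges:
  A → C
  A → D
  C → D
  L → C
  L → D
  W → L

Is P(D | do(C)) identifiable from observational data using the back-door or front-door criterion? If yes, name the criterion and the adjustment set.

P(D|do(C)): backdoor, adjust for {A, L}.

desc(C)\{C}={D}; candidates ⊆ {A,L,W}.
size 0: {}; under {} C still reaches {A,D,L,W} ∋ D.
size 1: {A}, {L}, {W}; under {A} C still reaches {D,L,W} ∋ D.
{A,L}: C⊥D given {A,L} in G with C→· removed — back-door holds.
P(D|do(C)) = Σ_{A,L} P(D|C,A,L)·P(A,L).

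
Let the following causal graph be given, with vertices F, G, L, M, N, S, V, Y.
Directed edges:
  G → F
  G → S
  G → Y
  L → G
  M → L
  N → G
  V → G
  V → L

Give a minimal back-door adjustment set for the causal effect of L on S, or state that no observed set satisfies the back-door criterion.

L→S: minimal back-door set {V}.

desc(L)\{L}={F,G,S,Y}; candidates ⊆ {M,N,V}.
size 0: {}; under {} L still reaches {F,G,M,S,V,Y} ∋ S.
{V}: L⊥S given {V} in G with L→· removed — back-door holds.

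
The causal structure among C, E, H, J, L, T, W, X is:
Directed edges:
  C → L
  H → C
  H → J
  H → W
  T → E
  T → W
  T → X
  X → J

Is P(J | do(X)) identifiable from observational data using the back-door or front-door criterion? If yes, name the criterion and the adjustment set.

P(J|do(X)): backdoor, adjust for ∅.

desc(X)\{X}={J}; candidates ⊆ {C,E,H,L,T,W}.
∅: X⊥J given ∅ in G with X→· removed — back-door holds.
P(J|do(X)) = P(J|X) — no adjustment needed.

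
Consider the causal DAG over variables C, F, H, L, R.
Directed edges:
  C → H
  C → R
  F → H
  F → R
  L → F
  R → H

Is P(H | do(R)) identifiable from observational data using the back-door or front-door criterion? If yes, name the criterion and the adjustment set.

P(H|do(R)): backdoor, adjust for {C, F}.

desc(R)\{R}={H}; candidates ⊆ {C,F,L}.
size 0: {}; under {} R still reaches {C,F,H,L} ∋ H.
size 1: {C}, {F}, {L}; under {C} R still reaches {F,H,L} ∋ H.
{C,F}: R⊥H given {C,F} in G with R→· removed — back-door holds.
P(H|do(R)) = Σ_{C,F} P(H|R,C,F)·P(C,F).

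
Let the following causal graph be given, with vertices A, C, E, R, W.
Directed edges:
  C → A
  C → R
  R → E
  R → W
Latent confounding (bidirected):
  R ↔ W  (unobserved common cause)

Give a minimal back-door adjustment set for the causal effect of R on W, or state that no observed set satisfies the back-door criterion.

R→W: no observed back-door set.

desc(R)\{R}={E,W}; candidates ⊆ {A,C}.
R↔W: latent back-door arc(s) into R.
size 0: {}; under {} R still reaches {A,C,W} ∋ W.
size 1: {A}, {C}; under {A} R still reaches {C,W} ∋ W.
size 2: {A,C}; under {A,C} R still reaches {W} ∋ W.
R↔W cannot be blocked by any observed set — no back-door set.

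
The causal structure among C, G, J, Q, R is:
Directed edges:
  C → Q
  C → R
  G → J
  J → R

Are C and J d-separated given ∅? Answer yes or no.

Bayes-Ball from C | ∅ reaches {Q,R}.
J ∉ reach(C|∅) ⇒ C ⊥ J | ∅.

Yes — C ⊥ J | ∅.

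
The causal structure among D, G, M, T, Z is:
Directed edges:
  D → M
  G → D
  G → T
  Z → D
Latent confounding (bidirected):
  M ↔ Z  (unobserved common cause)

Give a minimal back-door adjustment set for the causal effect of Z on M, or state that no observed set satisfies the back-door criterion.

Z→M: no observed back-door set.

desc(Z)\{Z}={D,M}; candidates ⊆ {G,T}.
Z↔M: latent back-door arc(s) into Z.
size 0: {}; under {} Z still reaches {M} ∋ M.
size 1: {G}, {T}; under {G} Z still reaches {M} ∋ M.
size 2: {G,T}; under {G,T} Z still reaches {M} ∋ M.
Z↔M cannot be blocked by any observed set — no back-door set.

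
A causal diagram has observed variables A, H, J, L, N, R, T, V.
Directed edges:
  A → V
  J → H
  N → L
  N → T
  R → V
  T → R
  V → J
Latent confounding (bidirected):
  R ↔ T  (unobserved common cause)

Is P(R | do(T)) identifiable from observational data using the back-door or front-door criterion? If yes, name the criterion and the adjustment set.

desc(T)\{T}={H,J,R,V}; candidates ⊆ {A,L,N}.
T↔R: latent back-door arc(s) into T.
size 0: {}; under {} T still reaches {H,J,L,N,R,V} ∋ R.
size 1: {A}, {L}, {N}; under {A} T still reaches {H,J,L,N,R,V} ∋ R.
size 2: {A,L}, {A,N}, {L,N}; under {A,L} T still reaches {H,J,N,R,V} ∋ R.
T↔R cannot be blocked by any observed set — no back-door set.
No mediator lies on a directed T→…→R path.
Neither criterion identifies P(R|do(T)) in this graph.

P(R|do(T)): not identifiable (no BD/FD set).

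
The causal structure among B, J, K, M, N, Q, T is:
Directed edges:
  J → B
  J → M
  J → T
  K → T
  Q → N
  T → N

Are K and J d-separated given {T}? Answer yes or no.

Bayes-Ball from K | {T} reaches {B,J,M}.
J ∈ reach(K|{T}) ⇒ K ⊥̸ J | {T}.

No — K and J are d-connected given {T}.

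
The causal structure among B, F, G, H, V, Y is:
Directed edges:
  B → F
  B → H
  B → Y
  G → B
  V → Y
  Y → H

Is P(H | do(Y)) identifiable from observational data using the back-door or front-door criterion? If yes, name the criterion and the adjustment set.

desc(Y)\{Y}={H}; candidates ⊆ {B,F,G,V}.
size 0: {}; under {} Y still reaches {B,F,G,H,V} ∋ H.
{B}: Y⊥H given {B} in G with Y→· removed — back-door holds.
P(H|do(Y)) = Σ_{B} P(H|Y,B)·P(B).

P(H|do(Y)): backdoor, adjust for {B}.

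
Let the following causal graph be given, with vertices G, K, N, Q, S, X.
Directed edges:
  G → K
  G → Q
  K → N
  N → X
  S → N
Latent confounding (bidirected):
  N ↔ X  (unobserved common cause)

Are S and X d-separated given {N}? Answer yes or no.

No — S and X are d-connected given {N}.

Bayes-Ball from S | {N} reaches {G,K,Q,X}.
X ∈ reach(S|{N}) ⇒ S ⊥̸ X | {N}.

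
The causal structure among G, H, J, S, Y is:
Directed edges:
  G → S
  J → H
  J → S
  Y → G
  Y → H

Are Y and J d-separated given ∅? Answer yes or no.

Yes — Y ⊥ J | ∅.

Bayes-Ball from Y | ∅ reaches {G,H,S}.
J ∉ reach(Y|∅) ⇒ Y ⊥ J | ∅.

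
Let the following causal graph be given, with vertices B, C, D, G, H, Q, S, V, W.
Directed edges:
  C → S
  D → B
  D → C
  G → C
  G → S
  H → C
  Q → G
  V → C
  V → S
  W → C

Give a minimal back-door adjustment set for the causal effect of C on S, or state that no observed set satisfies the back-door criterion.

desc(C)\{C}={S}; candidates ⊆ {B,D,G,H,Q,V,W}.
size 0: {}; under {} C still reaches {B,D,G,H,Q,S,V,W} ∋ S.
size 1: {B}, {D}, {G} …(+4); under {B} C still reaches {D,G,H,Q,S,V,W} ∋ S.
{G,V}: C⊥S given {G,V} in G with C→· removed — back-door holds.

C→S: minimal back-door set {G, V}.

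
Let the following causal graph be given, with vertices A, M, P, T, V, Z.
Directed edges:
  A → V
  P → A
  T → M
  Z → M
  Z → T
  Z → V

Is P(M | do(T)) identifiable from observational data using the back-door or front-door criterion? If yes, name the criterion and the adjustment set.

P(M|do(T)): backdoor, adjust for {Z}.

desc(T)\{T}={M}; candidates ⊆ {A,P,V,Z}.
size 0: {}; under {} T still reaches {M,V,Z} ∋ M.
{Z}: T⊥M given {Z} in G with T→· removed — back-door holds.
P(M|do(T)) = Σ_{Z} P(M|T,Z)·P(Z).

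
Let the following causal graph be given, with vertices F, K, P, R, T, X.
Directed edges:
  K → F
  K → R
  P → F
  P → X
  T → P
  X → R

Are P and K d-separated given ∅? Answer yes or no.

Yes — P ⊥ K | ∅.

Bayes-Ball from P | ∅ reaches {F,R,T,X}.
K ∉ reach(P|∅) ⇒ P ⊥ K | ∅.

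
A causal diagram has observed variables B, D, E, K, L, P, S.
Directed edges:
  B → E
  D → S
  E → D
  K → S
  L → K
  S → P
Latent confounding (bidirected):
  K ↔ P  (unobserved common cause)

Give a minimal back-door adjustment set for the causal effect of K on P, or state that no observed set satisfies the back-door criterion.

desc(K)\{K}={P,S}; candidates ⊆ {B,D,E,L}.
K↔P: latent back-door arc(s) into K.
size 0: {}; under {} K still reaches {L,P} ∋ P.
size 1: {B}, {D}, {E} …(+1); under {B} K still reaches {L,P} ∋ P.
size 2: {B,D}, {B,E}, {B,L} …(+3); under {B,D} K still reaches {L,P} ∋ P.
K↔P cannot be blocked by any observed set — no back-door set.

K→P: no observed back-door set.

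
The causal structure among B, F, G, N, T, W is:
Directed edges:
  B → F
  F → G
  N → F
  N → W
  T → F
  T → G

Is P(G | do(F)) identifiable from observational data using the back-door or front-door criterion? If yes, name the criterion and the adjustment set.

P(G|do(F)): backdoor, adjust for {T}.

desc(F)\{F}={G}; candidates ⊆ {B,N,T,W}.
size 0: {}; under {} F still reaches {B,G,N,T,W} ∋ G.
{T}: F⊥G given {T} in G with F→· removed — back-door holds.
P(G|do(F)) = Σ_{T} P(G|F,T)·P(T).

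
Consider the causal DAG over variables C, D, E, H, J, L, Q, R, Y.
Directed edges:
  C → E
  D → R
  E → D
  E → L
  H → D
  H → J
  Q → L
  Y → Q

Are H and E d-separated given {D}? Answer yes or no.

No — H and E are d-connected given {D}.

Bayes-Ball from H | {D} reaches {C,E,J,L}.
E ∈ reach(H|{D}) ⇒ H ⊥̸ E | {D}.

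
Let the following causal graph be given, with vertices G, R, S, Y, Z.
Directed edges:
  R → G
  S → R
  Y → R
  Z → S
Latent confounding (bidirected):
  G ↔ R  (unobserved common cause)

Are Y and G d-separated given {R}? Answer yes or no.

No — Y and G are d-connected given {R}.

Bayes-Ball from Y | {R} reaches {G,S,Z}.
G ∈ reach(Y|{R}) ⇒ Y ⊥̸ G | {R}.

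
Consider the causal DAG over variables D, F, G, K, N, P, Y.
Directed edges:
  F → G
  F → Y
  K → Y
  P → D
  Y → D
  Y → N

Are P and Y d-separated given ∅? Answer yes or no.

Bayes-Ball from P | ∅ reaches {D}.
Y ∉ reach(P|∅) ⇒ P ⊥ Y | ∅.

Yes — P ⊥ Y | ∅.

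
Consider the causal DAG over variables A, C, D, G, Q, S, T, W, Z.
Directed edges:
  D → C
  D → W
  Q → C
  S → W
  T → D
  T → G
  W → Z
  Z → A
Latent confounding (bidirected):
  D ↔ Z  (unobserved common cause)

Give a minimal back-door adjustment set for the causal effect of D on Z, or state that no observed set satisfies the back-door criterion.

desc(D)\{D}={A,C,W,Z}; candidates ⊆ {G,Q,S,T}.
D↔Z: latent back-door arc(s) into D.
size 0: {}; under {} D still reaches {A,G,T,Z} ∋ Z.
size 1: {G}, {Q}, {S} …(+1); under {G} D still reaches {A,T,Z} ∋ Z.
size 2: {G,Q}, {G,S}, {G,T} …(+3); under {G,Q} D still reaches {A,T,Z} ∋ Z.
D↔Z cannot be blocked by any observed set — no back-door set.

D→Z: no observed back-door set.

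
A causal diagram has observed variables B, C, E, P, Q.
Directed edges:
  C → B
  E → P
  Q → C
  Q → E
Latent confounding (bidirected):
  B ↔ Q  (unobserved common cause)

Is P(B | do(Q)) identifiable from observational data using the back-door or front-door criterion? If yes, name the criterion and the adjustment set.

P(B|do(Q)): frontdoor, adjust for {C}.

desc(Q)\{Q}={B,C,E,P}; candidates ⊆ {—}.
Q↔B: latent back-door arc(s) into Q.
size 0: {}; under {} Q still reaches {B} ∋ B.
Q↔B cannot be blocked by any observed set — no back-door set.
{C}: (i) intercepts every directed Q→B path; (ii) no back-door Q→{C}; (iii) {Q} blocks every back-door {C}→B. Front-door holds.
P(B|do(Q)) = Σ_{C} P(C|Q) Σ_{Q'} P(B|C,Q')P(Q').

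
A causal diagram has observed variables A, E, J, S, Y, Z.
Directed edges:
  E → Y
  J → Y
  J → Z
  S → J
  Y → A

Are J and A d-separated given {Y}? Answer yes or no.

Bayes-Ball from J | {Y} reaches {E,S,Z}.
A ∉ reach(J|{Y}) ⇒ J ⊥ A | {Y}.

Yes — J ⊥ A | {Y}.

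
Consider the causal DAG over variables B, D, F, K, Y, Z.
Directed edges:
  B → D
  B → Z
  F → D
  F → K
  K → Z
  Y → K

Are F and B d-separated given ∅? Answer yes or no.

Bayes-Ball from F | ∅ reaches {D,K,Z}.
B ∉ reach(F|∅) ⇒ F ⊥ B | ∅.

Yes — F ⊥ B | ∅.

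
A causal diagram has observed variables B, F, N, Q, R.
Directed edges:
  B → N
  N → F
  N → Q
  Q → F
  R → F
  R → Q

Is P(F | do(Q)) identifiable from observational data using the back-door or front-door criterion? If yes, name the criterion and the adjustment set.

desc(Q)\{Q}={F}; candidates ⊆ {B,N,R}.
size 0: {}; under {} Q still reaches {B,F,N,R} ∋ F.
size 1: {B}, {N}, {R}; under {B} Q still reaches {F,N,R} ∋ F.
{N,R}: Q⊥F given {N,R} in G with Q→· removed — back-door holds.
P(F|do(Q)) = Σ_{N,R} P(F|Q,N,R)·P(N,R).

P(F|do(Q)): backdoor, adjust for {N, R}.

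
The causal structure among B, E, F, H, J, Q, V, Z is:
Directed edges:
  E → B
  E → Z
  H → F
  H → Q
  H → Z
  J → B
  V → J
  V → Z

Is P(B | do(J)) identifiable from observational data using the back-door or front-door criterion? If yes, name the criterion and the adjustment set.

P(B|do(J)): backdoor, adjust for ∅.

desc(J)\{J}={B}; candidates ⊆ {E,F,H,Q,V,Z}.
∅: J⊥B given ∅ in G with J→· removed — back-door holds.
P(B|do(J)) = P(B|J) — no adjustment needed.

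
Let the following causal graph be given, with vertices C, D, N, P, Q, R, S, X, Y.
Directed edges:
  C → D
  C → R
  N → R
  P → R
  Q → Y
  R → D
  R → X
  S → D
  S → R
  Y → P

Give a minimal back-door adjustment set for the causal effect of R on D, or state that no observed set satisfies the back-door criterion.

R→D: minimal back-door set {C, S}.

desc(R)\{R}={D,X}; candidates ⊆ {C,N,P,Q,S,Y}.
size 0: {}; under {} R still reaches {C,D,N,P,Q,S,Y} ∋ D.
size 1: {C}, {N}, {P} …(+3); under {C} R still reaches {D,N,P,Q,S,Y} ∋ D.
{C,S}: R⊥D given {C,S} in G with R→· removed — back-door holds.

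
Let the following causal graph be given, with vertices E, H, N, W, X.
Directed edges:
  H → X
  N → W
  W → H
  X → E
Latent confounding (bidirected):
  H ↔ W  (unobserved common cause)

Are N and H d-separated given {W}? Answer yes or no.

No — N and H are d-connected given {W}.

Bayes-Ball from N | {W} reaches {E,H,X}.
H ∈ reach(N|{W}) ⇒ N ⊥̸ H | {W}.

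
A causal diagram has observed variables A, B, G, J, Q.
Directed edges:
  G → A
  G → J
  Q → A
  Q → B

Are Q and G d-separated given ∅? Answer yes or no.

Yes — Q ⊥ G | ∅.

Bayes-Ball from Q | ∅ reaches {A,B}.
G ∉ reach(Q|∅) ⇒ Q ⊥ G | ∅.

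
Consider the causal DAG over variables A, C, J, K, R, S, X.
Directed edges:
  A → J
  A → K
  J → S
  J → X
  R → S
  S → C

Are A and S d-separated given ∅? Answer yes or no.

Bayes-Ball from A | ∅ reaches {C,J,K,S,X}.
S ∈ reach(A|∅) ⇒ A ⊥̸ S | ∅.

No — A and S are d-connected given ∅.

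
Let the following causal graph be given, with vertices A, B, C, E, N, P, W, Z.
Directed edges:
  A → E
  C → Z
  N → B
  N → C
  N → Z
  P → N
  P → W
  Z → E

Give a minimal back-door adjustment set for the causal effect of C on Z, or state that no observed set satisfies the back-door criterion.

desc(C)\{C}={E,Z}; candidates ⊆ {A,B,N,P,W}.
size 0: {}; under {} C still reaches {B,E,N,P,W,Z} ∋ Z.
{N}: C⊥Z given {N} in G with C→· removed — back-door holds.

C→Z: minimal back-door set {N}.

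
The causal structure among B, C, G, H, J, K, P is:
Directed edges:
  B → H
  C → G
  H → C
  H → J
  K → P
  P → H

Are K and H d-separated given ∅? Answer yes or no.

Bayes-Ball from K | ∅ reaches {C,G,H,J,P}.
H ∈ reach(K|∅) ⇒ K ⊥̸ H | ∅.

No — K and H are d-connected given ∅.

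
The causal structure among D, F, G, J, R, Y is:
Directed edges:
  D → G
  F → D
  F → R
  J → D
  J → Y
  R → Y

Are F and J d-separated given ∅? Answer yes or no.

Bayes-Ball from F | ∅ reaches {D,G,R,Y}.
J ∉ reach(F|∅) ⇒ F ⊥ J | ∅.

Yes — F ⊥ J | ∅.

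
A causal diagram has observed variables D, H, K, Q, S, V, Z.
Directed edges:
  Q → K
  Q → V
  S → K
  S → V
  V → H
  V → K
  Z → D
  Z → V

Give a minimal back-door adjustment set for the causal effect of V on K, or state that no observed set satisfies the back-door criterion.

V→K: minimal back-door set {Q, S}.

desc(V)\{V}={H,K}; candidates ⊆ {D,Q,S,Z}.
size 0: {}; under {} V still reaches {D,K,Q,S,Z} ∋ K.
size 1: {D}, {Q}, {S} …(+1); under {D} V still reaches {K,Q,S,Z} ∋ K.
{Q,S}: V⊥K given {Q,S} in G with V→· removed — back-door holds.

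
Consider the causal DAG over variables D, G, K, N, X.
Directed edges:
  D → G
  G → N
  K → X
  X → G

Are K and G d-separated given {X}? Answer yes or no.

Yes — K ⊥ G | {X}.

Bayes-Ball from K | {X} reaches ∅.
G ∉ reach(K|{X}) ⇒ K ⊥ G | {X}.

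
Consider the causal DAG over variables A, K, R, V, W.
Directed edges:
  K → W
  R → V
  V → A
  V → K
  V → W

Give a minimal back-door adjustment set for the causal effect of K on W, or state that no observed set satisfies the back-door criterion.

K→W: minimal back-door set {V}.

desc(K)\{K}={W}; candidates ⊆ {A,R,V}.
size 0: {}; under {} K still reaches {A,R,V,W} ∋ W.
{V}: K⊥W given {V} in G with K→· removed — back-door holds.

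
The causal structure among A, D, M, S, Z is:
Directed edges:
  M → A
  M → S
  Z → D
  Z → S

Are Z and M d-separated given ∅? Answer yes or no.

Yes — Z ⊥ M | ∅.

Bayes-Ball from Z | ∅ reaches {D,S}.
M ∉ reach(Z|∅) ⇒ Z ⊥ M | ∅.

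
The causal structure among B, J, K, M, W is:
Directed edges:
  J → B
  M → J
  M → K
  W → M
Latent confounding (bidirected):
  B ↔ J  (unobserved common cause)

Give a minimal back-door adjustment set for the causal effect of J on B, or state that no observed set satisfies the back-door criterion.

J→B: no observed back-door set.

desc(J)\{J}={B}; candidates ⊆ {K,M,W}.
J↔B: latent back-door arc(s) into J.
size 0: {}; under {} J still reaches {B,K,M,W} ∋ B.
size 1: {K}, {M}, {W}; under {K} J still reaches {B,M,W} ∋ B.
size 2: {K,M}, {K,W}, {M,W}; under {K,M} J still reaches {B} ∋ B.
J↔B cannot be blocked by any observed set — no back-door set.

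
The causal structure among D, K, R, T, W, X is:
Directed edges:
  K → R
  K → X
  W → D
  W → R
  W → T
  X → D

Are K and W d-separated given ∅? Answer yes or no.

Yes — K ⊥ W | ∅.

Bayes-Ball from K | ∅ reaches {D,R,X}.
W ∉ reach(K|∅) ⇒ K ⊥ W | ∅.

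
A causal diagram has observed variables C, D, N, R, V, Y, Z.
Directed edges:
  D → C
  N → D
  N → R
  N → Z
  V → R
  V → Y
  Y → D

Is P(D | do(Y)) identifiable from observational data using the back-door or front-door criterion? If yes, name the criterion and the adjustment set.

P(D|do(Y)): backdoor, adjust for ∅.

desc(Y)\{Y}={C,D}; candidates ⊆ {N,R,V,Z}.
∅: Y⊥D given ∅ in G with Y→· removed — back-door holds.
P(D|do(Y)) = P(D|Y) — no adjustment needed.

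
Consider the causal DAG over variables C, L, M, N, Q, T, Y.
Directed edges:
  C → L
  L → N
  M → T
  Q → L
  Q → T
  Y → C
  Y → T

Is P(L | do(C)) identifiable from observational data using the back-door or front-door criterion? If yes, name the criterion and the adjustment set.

P(L|do(C)): backdoor, adjust for ∅.

desc(C)\{C}={L,N}; candidates ⊆ {M,Q,T,Y}.
∅: C⊥L given ∅ in G with C→· removed — back-door holds.
P(L|do(C)) = P(L|C) — no adjustment needed.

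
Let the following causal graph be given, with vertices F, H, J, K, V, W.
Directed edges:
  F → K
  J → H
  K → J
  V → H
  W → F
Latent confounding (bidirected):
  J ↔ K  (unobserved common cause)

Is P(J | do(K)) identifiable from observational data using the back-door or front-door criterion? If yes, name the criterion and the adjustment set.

P(J|do(K)): not identifiable (no BD/FD set).

desc(K)\{K}={H,J}; candidates ⊆ {F,V,W}.
K↔J: latent back-door arc(s) into K.
size 0: {}; under {} K still reaches {F,H,J,W} ∋ J.
size 1: {F}, {V}, {W}; under {F} K still reaches {H,J} ∋ J.
size 2: {F,V}, {F,W}, {V,W}; under {F,V} K still reaches {H,J} ∋ J.
K↔J cannot be blocked by any observed set — no back-door set.
No mediator lies on a directed K→…→J path.
Neither criterion identifies P(J|do(K)) in this graph.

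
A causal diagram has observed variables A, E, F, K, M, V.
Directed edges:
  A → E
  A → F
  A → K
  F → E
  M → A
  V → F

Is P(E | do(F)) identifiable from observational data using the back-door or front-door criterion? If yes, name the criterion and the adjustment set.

P(E|do(F)): backdoor, adjust for {A}.

desc(F)\{F}={E}; candidates ⊆ {A,K,M,V}.
size 0: {}; under {} F still reaches {A,E,K,M,V} ∋ E.
{A}: F⊥E given {A} in G with F→· removed — back-door holds.
P(E|do(F)) = Σ_{A} P(E|F,A)·P(A).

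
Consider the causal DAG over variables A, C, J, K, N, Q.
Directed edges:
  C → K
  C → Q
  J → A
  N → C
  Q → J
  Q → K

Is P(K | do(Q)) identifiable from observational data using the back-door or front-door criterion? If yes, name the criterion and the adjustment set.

P(K|do(Q)): backdoor, adjust for {C}.

desc(Q)\{Q}={A,J,K}; candidates ⊆ {C,N}.
size 0: {}; under {} Q still reaches {C,K,N} ∋ K.
{C}: Q⊥K given {C} in G with Q→· removed — back-door holds.
P(K|do(Q)) = Σ_{C} P(K|Q,C)·P(C).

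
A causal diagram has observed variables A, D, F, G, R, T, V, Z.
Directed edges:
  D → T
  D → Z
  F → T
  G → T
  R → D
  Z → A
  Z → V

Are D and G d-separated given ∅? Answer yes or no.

Bayes-Ball from D | ∅ reaches {A,R,T,V,Z}.
G ∉ reach(D|∅) ⇒ D ⊥ G | ∅.

Yes — D ⊥ G | ∅.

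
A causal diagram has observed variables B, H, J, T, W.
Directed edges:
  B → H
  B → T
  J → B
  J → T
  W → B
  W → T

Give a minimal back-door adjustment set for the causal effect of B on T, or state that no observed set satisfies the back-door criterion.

desc(B)\{B}={H,T}; candidates ⊆ {J,W}.
size 0: {}; under {} B still reaches {J,T,W} ∋ T.
size 1: {J}, {W}; under {J} B still reaches {T,W} ∋ T.
{J,W}: B⊥T given {J,W} in G with B→· removed — back-door holds.

B→T: minimal back-door set {J, W}.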